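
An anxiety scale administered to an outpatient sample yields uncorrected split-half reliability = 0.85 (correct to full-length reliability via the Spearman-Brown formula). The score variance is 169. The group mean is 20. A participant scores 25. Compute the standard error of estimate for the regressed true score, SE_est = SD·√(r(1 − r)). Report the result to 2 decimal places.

3.55

SD = √169 = 13.0000
r_full = 2·0.85 / (1 + 0.85) ≈ 0.9189
SE_est = SD · √(r(1 − r)) = 13.0000 · √0.0745 ≈ 13.0000 · 0.2730 ≈ 3.5485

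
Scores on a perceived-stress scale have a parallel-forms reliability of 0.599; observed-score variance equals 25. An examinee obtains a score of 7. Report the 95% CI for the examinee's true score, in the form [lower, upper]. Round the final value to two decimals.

[0.79, 13.21]

SD = √25 = 5.0000
SEM = 5.0000 × √(1 − 0.5990) = 5.0000 × √0.4010 ≈ 5.0000 × 0.6332 ≈ 3.1662
Margin = 1.96 × 3.1662 ≈ 6.2058
Interval: (0.7942, 13.2058)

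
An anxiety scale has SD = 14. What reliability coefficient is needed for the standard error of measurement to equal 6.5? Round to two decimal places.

Required reliability = 1 − (SEM/SD)² = 1 − 0.216 ≈ 0.784

0.78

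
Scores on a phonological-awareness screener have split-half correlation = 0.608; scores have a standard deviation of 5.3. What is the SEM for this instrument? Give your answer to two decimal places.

Spearman-Brown: r = 2(0.608) / (1 + 0.608) = 1.216 / 1.608 ≃ 0.756
SEM = 5.300·√(1 − 0.756) ≃ 2.617

2.62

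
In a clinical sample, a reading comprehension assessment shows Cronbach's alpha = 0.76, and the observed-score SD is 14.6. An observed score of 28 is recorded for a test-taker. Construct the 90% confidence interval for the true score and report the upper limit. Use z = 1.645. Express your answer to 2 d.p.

SEM = 14.6000*√(1 − 0.7600) ≈ 7.1525
Margin = 1.645 * 7.1525 ≈ 11.7659
Upper limit = 28 + 11.7659 ≈ 39.7659

39.77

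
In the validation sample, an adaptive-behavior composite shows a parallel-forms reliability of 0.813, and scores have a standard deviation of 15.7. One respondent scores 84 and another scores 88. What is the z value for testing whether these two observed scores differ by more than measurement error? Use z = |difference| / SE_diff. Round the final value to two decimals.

0.42

SEM = 15.7000 · √(1 − 0.8130) = 15.7000 · √0.1870 ≈ 15.7000 · 0.4324 ≈ 6.7892
SE_diff = SEM · √2 ≈ 6.7892 · 1.4142 ≈ 9.6014
z = 4 / 9.6014 ≈ 0.4166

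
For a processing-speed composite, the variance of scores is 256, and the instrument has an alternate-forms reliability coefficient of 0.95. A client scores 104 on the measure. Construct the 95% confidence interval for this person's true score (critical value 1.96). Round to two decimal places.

[96.99, 111.01]

σ = 256^(1/2) = 16.0000
SEM = 16.0000 · √(1 − 0.9500) = 16.0000 · √0.0500 ≈ 16.0000 · 0.2236 ≈ 3.5777
1.96 · SEM ≈ 7.0123
95% CI: 104 ± 7.0123 = [96.9877, 111.0123]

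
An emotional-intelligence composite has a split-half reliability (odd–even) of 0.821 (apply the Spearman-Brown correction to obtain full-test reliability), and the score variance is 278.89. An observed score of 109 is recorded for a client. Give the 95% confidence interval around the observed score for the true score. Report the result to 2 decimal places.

SD = √278.89 ≃ 16.7000
r_full = 2·0.821 / (1 + 0.821) ≃ 0.9017
The standard error of measurement is 16.7000*√(1 − 0.9017) ≃ 16.7000*0.3135 ≃ 5.2359.
1.96 * SEM ≃ 10.2623
CI = 109 ± 10.2623 → [98.7377, 119.2623]

[98.74, 119.26]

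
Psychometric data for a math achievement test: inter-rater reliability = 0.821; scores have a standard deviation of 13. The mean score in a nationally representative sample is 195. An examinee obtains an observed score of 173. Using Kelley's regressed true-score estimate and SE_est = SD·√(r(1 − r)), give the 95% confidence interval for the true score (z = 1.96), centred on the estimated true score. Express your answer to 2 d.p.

T̂ = r·X + (1 − r)·M = 0.8210×173 + 0.1790×195 = 142.0330 + 34.9050 ≈ 176.9380
SE_est = 13.0000·√[r(1 − r)] ≈ 4.9836
CI = 176.9380 ± 1.96 × 4.9836 → [167.1702, 186.7058]

[167.17, 186.71]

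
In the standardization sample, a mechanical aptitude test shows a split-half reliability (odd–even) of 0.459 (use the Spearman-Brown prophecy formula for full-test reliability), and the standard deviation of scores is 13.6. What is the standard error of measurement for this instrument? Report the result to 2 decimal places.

r_full = 2·0.459 / (1 + 0.459) ≈ 0.6292
SEM = 13.6000 * √(1 − 0.6292) = 13.6000 * √0.3708 ≈ 13.6000 * 0.6089 ≈ 8.2815

8.28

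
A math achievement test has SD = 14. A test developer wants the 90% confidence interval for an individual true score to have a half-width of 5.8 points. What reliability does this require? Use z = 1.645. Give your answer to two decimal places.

Required SEM = 5.8 / 1.645 ≈ 3.5258
r = 1 − (3.5258/14)² ≈ 1 − 0.0634 ≈ 0.9366

0.94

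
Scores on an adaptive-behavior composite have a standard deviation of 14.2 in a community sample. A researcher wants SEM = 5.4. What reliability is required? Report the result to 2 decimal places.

0.86

r = 1 − (SEM / SD)² = 1 − (5.40000 / 14.2)² ≃ 1 − 0.14461 ≃ 0.85539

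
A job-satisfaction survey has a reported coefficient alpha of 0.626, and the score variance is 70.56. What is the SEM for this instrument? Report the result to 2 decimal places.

SD = √70.56 = 8.400
SEM = 8.400 * √(1 − 0.626) = 8.400 * √0.374 ≃ 8.400 * 0.612 ≃ 5.137

5.14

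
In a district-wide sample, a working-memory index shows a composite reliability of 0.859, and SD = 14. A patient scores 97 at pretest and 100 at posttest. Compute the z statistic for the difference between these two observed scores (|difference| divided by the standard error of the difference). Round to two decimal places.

0.40

SEM = 14.000 · √(1 − 0.859) = 14.000 · √0.141 ≈ 14.000 · 0.375 ≈ 5.257
SE_diff = √2 · SEM ≈ 7.435
z = 3 / 7.435 ≈ 0.404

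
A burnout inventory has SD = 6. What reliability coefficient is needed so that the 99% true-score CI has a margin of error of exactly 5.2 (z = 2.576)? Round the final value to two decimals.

SEM needed = half-width / z = 5.2/2.576 ≈ 2.0186
r = 1 − (2.0186/6)² ≈ 1 − 0.1132 ≈ 0.8868

0.89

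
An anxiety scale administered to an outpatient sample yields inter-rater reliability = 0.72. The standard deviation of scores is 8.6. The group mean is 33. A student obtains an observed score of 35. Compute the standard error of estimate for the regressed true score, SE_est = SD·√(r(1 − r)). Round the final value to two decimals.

SE_est = 8.6000·√[r(1 − r)] ≈ 3.8614

3.86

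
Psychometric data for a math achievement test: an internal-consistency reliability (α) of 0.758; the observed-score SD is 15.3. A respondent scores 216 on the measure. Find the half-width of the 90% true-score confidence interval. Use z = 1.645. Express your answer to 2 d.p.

SEM = 15.300 · √(1 − 0.758) = 15.300 · √0.242 ≈ 15.300 · 0.492 ≈ 7.527
1.645 · SEM ≈ 12.381

12.38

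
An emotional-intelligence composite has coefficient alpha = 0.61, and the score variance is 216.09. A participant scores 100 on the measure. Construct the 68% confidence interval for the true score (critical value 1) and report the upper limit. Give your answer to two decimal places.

109.18

SD = √216.09 ≃ 14.700
SEM = 14.700 · √(1 − 0.610) = 14.700 · √0.390 ≃ 14.700 · 0.624 ≃ 9.180
Half-width = 1·9.180 ≃ 9.180
Upper bound: 100 + 9.180 = 109.180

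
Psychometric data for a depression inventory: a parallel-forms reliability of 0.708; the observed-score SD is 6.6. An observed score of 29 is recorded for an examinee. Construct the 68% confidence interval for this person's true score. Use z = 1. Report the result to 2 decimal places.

SEM = 6.600 · √(1 − 0.708) = 6.600 · √0.292 ≈ 6.600 · 0.540 ≈ 3.566
1 · SEM ≈ 3.566
CI = 29 ± 3.566 → [25.434, 32.566]

[25.43, 32.57]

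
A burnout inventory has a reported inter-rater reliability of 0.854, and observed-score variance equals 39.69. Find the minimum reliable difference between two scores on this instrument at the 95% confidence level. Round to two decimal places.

σ = 39.69^(1/2) = 6.3000
SEM = 6.3000 × √(1 − 0.8540) = 6.3000 × √0.1460 ≈ 6.3000 × 0.3821 ≈ 2.4072
Standard error of the difference = 2.4072·√2 ≈ 3.4043
Smallest detectable difference = 1.96×3.4043 ≈ 6.6725

6.67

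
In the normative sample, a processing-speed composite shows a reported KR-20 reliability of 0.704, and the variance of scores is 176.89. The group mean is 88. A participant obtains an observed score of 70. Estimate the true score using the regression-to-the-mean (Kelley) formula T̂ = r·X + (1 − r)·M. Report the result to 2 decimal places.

75.33

T̂ = 0.704(70) + 0.296(88) ≈ 75.328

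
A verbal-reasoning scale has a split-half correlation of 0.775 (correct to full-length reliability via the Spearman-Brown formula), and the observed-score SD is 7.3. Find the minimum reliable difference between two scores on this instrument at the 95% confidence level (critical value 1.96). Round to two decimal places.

7.20

Spearman-Brown: r = 2(0.775) / (1 + 0.775) = 1.550 / 1.775 ≈ 0.873
SEM = 7.300×√(1 − 0.873) ≈ 2.599
SE_diff = √2 × SEM ≈ 3.676
Minimum reliable difference = 1.96 × SE_diff ≈ 1.96 × 3.676 ≈ 7.204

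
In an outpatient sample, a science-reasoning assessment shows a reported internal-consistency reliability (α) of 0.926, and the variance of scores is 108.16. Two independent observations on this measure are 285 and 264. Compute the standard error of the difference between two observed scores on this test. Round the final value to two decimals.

4.00

σ = 108.16^(1/2) = 10.4000
SEM = 10.4000 · √(1 − 0.9260) = 10.4000 · √0.0740 ≈ 10.4000 · 0.2720 ≈ 2.8291
SE_diff = SEM · √2 ≈ 2.8291 · 1.4142 ≈ 4.0010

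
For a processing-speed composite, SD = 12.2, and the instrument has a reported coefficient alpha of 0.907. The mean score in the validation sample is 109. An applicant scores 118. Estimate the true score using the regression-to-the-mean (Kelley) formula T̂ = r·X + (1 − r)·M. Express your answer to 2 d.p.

Estimated true score = 0.907×118 + (1 − 0.907)×109 ≃ 117.163

117.16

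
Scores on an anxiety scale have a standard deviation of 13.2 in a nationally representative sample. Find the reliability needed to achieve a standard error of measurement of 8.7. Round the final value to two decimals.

0.57

r = 1 − (8.700/13.2)² ≈ 1 − 0.434 ≈ 0.566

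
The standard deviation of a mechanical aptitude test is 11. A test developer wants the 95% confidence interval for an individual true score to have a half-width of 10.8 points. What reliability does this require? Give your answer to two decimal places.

Required SEM = 10.8 / 1.96 ≈ 5.51020
r = 1 − (5.51020/11)² ≈ 1 − 0.25093 ≈ 0.74907

0.75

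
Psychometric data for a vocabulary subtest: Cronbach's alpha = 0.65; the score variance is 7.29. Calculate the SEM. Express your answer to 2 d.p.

SD = √7.29 = 2.700
The standard error of measurement is 2.700·√(1 − 0.650) ≈ 2.700·0.592 ≈ 1.597.

1.60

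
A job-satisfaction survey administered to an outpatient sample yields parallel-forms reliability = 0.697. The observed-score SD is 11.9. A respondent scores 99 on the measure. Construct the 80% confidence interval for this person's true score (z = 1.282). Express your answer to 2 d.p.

SEM = 11.900 × √(1 − 0.697) = 11.900 × √0.303 ≈ 11.900 × 0.550 ≈ 6.550
Half-width = 1.282×6.550 ≈ 8.398
CI = 99 ± 8.398 → [90.602, 107.398]

[90.60, 107.40]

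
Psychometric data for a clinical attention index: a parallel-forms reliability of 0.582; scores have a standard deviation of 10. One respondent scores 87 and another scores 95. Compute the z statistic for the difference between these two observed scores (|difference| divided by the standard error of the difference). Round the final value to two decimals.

0.87

SEM = 10.00000×√(1 − 0.58200) ≈ 6.46529
SE_diff = √2 × SEM ≈ 9.14330
z = 8 / 9.14330 ≈ 0.87496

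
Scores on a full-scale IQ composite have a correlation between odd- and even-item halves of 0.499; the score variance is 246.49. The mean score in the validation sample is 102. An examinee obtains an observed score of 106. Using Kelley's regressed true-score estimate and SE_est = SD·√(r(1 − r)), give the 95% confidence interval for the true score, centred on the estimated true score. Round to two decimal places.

[90.15, 119.18]

SD = √246.49 ≈ 15.7000
r_full = 2·0.499 / (1 + 0.499) ≈ 0.6658
Estimated true score = 0.6658*106 + (1 − 0.6658)*102 ≈ 104.6631
SE_est = 15.7000*√(0.6658*0.3342) ≈ 7.4060
CI = 104.6631 ± 1.96 * 7.4060 → [90.1474, 119.1788]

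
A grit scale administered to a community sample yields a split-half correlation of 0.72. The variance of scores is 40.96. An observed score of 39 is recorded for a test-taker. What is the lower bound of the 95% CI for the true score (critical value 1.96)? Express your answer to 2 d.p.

SD = √40.96 = 6.4000
Spearman-Brown: r = 2(0.72) / (1 + 0.72) = 1.4400 / 1.7200 ≃ 0.8372
SEM = 6.4000 × √(1 − 0.8372) = 6.4000 × √0.1628 ≃ 6.4000 × 0.4035 ≃ 2.5822
Margin = 1.96 × 2.5822 ≃ 5.0612
Lower limit = 39 − 5.0612 ≃ 33.9388

33.94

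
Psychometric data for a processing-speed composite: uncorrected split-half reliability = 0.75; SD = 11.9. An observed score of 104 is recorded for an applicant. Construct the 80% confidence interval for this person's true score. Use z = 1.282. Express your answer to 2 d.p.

[98.23, 109.77]

r_full = 2·0.75 / (1 + 0.75) ≈ 0.85714
SEM = 11.90000 × √(1 − 0.85714) = 11.90000 × √0.14286 ≈ 11.90000 × 0.37796 ≈ 4.49778
1.282 × SEM ≈ 5.76615
Interval: (98.23385, 109.76615)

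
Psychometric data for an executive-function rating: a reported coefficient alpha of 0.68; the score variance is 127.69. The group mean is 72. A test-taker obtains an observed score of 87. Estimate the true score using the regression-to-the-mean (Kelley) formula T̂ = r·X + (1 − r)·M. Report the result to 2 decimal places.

82.20

T̂ = 0.680(87) + 0.320(72) ≈ 82.200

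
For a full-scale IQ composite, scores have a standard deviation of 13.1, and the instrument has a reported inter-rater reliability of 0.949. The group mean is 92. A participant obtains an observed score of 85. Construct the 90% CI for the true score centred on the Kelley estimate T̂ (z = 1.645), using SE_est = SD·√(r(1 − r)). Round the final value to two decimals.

[80.62, 90.10]

T̂ = 0.94900(85) + 0.05100(92) ≃ 85.35700
SE_est = 13.10000·√(0.94900·0.05100) ≃ 2.88197
CI = 85.35700 ± 1.645 · 2.88197 → [80.61616, 90.09784]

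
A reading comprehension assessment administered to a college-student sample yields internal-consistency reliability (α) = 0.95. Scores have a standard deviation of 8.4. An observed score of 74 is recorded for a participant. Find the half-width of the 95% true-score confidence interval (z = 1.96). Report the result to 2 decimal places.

The standard error of measurement is 8.4000·√(1 − 0.9500) ≈ 8.4000·0.2236 ≈ 1.8783.
Margin = 1.96 · 1.8783 ≈ 3.6815

3.68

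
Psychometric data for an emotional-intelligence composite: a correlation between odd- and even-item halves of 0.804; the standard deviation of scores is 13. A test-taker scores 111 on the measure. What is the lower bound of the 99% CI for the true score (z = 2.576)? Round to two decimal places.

Full-length reliability (Spearman-Brown) = 2(0.804)/(1+0.804) ≃ 0.891
SEM = 13.000 · √(1 − 0.891) = 13.000 · √0.109 ≃ 13.000 · 0.330 ≃ 4.285
Half-width = 2.576·4.285 ≃ 11.038
Lower bound: 111 − 11.038 = 99.962

99.96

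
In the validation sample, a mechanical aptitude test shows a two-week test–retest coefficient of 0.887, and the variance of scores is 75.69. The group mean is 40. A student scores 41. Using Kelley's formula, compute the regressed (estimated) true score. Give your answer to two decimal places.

40.89

T̂ = 0.8870(41) + 0.1130(40) ≈ 40.8870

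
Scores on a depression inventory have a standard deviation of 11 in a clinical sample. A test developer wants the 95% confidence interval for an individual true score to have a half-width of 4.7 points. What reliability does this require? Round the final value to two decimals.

0.95

SEM needed = half-width / z = 4.7/1.96 ≃ 2.398
r = 1 − (2.398/11)² ≃ 1 − 0.048 ≃ 0.952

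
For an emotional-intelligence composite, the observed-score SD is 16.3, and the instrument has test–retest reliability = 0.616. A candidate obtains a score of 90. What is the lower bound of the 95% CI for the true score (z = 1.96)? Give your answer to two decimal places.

70.20

The standard error of measurement is 16.30000×√(1 − 0.61600) ≈ 16.30000×0.61968 ≈ 10.10074.
Half-width = 1.96×10.10074 ≈ 19.79745
Lower limit = 90 − 19.79745 ≈ 70.20255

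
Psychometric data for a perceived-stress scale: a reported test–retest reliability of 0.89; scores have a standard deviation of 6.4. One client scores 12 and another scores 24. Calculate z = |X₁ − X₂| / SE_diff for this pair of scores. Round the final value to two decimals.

4.00

SEM = 6.4000 * √(1 − 0.8900) = 6.4000 * √0.1100 ≈ 6.4000 * 0.3317 ≈ 2.1226
Standard error of the difference = 2.1226·√2 ≈ 3.0019
z = |12 − 24| / 3.0019 = 12 / 3.0019 ≈ 3.9975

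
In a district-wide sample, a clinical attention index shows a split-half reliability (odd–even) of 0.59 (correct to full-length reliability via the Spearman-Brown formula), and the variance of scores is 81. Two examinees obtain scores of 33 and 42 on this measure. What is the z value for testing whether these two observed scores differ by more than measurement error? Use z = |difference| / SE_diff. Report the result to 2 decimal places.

1.39

SD = √81 ≈ 9.0000
Spearman-Brown: r = 2(0.59) / (1 + 0.59) = 1.1800 / 1.5900 ≈ 0.7421
The standard error of measurement is 9.0000×√(1 − 0.7421) ≈ 9.0000×0.5078 ≈ 4.5702.
SE_diff = √2 × SEM ≈ 6.4632
z = 9 / 6.4632 ≈ 1.3925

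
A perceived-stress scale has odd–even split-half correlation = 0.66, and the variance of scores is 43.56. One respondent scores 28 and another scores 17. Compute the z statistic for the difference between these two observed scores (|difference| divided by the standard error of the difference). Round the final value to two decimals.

σ = 43.56^(1/2) = 6.600
Full-length reliability (Spearman-Brown) = 2(0.66)/(1+0.66) ≈ 0.795
SEM = 6.600×√(1 − 0.795) ≈ 2.987
SE_diff = √2 × SEM ≈ 4.224
z = |28 − 17| / 4.224 = 11 / 4.224 ≈ 2.604

2.60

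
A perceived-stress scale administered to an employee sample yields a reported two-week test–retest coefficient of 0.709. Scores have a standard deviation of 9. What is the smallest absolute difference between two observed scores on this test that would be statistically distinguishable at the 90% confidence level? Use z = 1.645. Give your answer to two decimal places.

11.29

SEM = 9.0000 * √(1 − 0.7090) = 9.0000 * √0.2910 ≈ 9.0000 * 0.5394 ≈ 4.8550
SE_diff = √2 * SEM ≈ 6.8660
Smallest detectable difference = 1.645*6.8660 ≈ 11.2946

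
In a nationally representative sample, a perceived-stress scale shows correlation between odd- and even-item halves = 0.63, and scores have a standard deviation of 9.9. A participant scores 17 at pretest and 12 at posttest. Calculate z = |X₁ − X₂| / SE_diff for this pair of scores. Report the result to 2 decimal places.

Spearman-Brown: r = 2(0.63) / (1 + 0.63) = 1.2600 / 1.6300 ≈ 0.7730
SEM = 9.9000·√(1 − 0.7730) ≈ 4.7167
SE_diff = SEM · √2 ≈ 4.7167 · 1.4142 ≈ 6.6705
z = 5 / 6.6705 ≈ 0.7496

0.75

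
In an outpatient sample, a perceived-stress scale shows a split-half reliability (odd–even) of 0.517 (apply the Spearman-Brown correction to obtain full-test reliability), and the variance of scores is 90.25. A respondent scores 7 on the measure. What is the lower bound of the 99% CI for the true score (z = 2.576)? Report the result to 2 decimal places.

SD = √90.25 = 9.500
Spearman-Brown: r = 2(0.517) / (1 + 0.517) = 1.034 / 1.517 ≈ 0.682
The standard error of measurement is 9.500×√(1 − 0.682) ≈ 9.500×0.564 ≈ 5.360.
2.576 × SEM ≈ 13.809
Lower limit = 7 − 13.809 ≈ -6.809

-6.81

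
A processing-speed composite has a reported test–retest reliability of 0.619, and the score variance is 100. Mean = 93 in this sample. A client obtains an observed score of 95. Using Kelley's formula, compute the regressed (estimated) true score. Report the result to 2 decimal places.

T̂ = 0.619(95) + 0.381(93) ≃ 94.238

94.24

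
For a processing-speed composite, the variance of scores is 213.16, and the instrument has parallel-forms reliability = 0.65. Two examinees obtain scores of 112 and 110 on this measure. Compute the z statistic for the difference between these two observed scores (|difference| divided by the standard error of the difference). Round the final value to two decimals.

σ = 213.16^(1/2) = 14.600
SEM = 14.600×√(1 − 0.650) ≈ 8.637
Standard error of the difference = 8.637·√2 ≈ 12.215
z = |112 − 110| / 12.215 = 2 / 12.215 ≈ 0.164

0.16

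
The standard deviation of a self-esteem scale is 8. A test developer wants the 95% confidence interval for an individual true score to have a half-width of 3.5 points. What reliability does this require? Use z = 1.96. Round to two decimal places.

SEM needed = half-width / z = 3.5/1.96 ≃ 1.7857
r = 1 − (1.7857/8)² ≃ 1 − 0.0498 ≃ 0.9502

0.95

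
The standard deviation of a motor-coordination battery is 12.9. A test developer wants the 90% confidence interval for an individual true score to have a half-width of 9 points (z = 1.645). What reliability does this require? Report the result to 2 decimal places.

0.82

SEM needed = half-width / z = 9/1.645 ≈ 5.471
r = 1 − (5.471/12.9)² ≈ 1 − 0.180 ≈ 0.820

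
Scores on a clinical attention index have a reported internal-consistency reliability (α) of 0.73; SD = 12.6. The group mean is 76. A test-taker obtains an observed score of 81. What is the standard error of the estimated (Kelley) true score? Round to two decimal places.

SE_est = 12.6000·√[r(1 − r)] ≈ 5.5939

5.59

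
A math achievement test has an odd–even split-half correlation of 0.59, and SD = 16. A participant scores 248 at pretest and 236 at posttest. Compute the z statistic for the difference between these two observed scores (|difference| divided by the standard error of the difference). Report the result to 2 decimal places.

1.04

Spearman-Brown: r = 2(0.59) / (1 + 0.59) = 1.180 / 1.590 ≃ 0.742
SEM = 16.000 · √(1 − 0.742) = 16.000 · √0.258 ≃ 16.000 · 0.508 ≃ 8.125
SE_diff = √2 · SEM ≃ 11.490
z = |248 − 236| / 11.490 = 12 / 11.490 ≃ 1.044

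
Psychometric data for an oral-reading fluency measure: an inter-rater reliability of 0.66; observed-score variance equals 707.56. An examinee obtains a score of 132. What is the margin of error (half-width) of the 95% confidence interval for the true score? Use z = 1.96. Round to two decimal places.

SD = √707.56 ≃ 26.60000
SEM = 26.60000·√(1 − 0.66000) ≃ 15.51033
Half-width = 1.96·15.51033 ≃ 30.40025

30.40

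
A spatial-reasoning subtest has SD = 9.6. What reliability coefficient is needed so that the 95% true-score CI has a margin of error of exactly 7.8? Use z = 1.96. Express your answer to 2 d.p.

0.83

Required SEM = 7.8 / 1.96 ≈ 3.9796
r = 1 − (SEM / SD)² = 1 − (3.9796 / 9.6)² ≈ 1 − 0.1718 ≈ 0.8282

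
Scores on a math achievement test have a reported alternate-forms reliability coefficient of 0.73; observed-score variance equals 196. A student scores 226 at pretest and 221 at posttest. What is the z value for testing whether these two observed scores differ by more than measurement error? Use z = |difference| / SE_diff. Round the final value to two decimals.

σ = 196^(1/2) = 14.000
SEM = 14.000 × √(1 − 0.730) = 14.000 × √0.270 ≈ 14.000 × 0.520 ≈ 7.275
Standard error of the difference = 7.275·√2 ≈ 10.288
z = 5 / 10.288 ≈ 0.486

0.49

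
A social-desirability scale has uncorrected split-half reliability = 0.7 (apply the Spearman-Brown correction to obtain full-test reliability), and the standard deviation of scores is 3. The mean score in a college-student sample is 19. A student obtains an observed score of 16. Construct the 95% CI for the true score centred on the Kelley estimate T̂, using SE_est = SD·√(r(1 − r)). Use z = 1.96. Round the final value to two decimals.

Spearman-Brown: r = 2(0.7) / (1 + 0.7) = 1.400 / 1.700 ≈ 0.824
T̂ = r·X + (1 − r)·M = 0.824×16 + 0.176×19 ≈ 13.176 + 3.353 ≈ 16.529
SE_est = SD × √(r(1 − r)) = 3.000 × √0.145 ≈ 3.000 × 0.381 ≈ 1.144
95% CI: 16.529 ± 2.242 ≈ (14.288, 18.771)

[14.29, 18.77]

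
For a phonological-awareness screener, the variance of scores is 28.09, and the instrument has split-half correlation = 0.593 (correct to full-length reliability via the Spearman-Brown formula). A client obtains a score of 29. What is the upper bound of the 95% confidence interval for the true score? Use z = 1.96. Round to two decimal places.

SD = √28.09 ≈ 5.3000
Full-length reliability (Spearman-Brown) = 2(0.593)/(1+0.593) ≈ 0.7445
The standard error of measurement is 5.3000*√(1 − 0.7445) ≈ 5.3000*0.5055 ≈ 2.6790.
Half-width = 1.96*2.6790 ≈ 5.2507
Upper bound: 29 + 5.2507 = 34.2507

34.25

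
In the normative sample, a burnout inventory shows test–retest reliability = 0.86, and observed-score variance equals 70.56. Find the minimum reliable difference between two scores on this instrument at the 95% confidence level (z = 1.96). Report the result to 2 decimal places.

σ = 70.56^(1/2) = 8.4000
SEM = 8.4000 × √(1 − 0.8600) = 8.4000 × √0.1400 ≈ 8.4000 × 0.3742 ≈ 3.1430
SE_diff = √2 × SEM ≈ 4.4449
Smallest detectable difference = 1.96×4.4449 ≈ 8.7119

8.71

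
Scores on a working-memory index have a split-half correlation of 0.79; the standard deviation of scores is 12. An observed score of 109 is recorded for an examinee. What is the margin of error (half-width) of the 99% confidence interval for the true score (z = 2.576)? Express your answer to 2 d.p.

10.59

r_full = 2·0.79 / (1 + 0.79) ≃ 0.883
SEM = 12.000×√(1 − 0.883) ≃ 4.110
Half-width = 2.576×4.110 ≃ 10.588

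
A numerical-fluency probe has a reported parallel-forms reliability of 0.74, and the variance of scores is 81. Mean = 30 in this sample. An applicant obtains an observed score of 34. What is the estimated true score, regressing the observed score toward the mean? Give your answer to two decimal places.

T̂ = 0.74000(34) + 0.26000(30) ≃ 32.96000

32.96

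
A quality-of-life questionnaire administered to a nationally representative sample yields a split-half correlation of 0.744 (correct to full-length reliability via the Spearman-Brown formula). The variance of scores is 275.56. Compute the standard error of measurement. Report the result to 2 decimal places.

6.36

σ = 275.56^(1/2) = 16.6000
r_full = 2·0.744 / (1 + 0.744) ≈ 0.8532
The standard error of measurement is 16.6000×√(1 − 0.8532) ≈ 16.6000×0.3831 ≈ 6.3600.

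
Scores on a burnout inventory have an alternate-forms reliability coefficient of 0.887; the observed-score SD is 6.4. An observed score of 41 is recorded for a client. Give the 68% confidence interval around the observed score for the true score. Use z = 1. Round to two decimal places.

SEM = 6.4000 × √(1 − 0.8870) = 6.4000 × √0.1130 ≈ 6.4000 × 0.3362 ≈ 2.1514
1 × SEM ≈ 2.1514
Interval: (38.8486, 43.1514)

[38.85, 43.15]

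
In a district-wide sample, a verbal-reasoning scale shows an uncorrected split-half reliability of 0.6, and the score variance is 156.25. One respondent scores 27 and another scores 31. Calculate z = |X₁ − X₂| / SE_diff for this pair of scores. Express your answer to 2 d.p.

0.45

SD = √156.25 = 12.500
Spearman-Brown: r = 2(0.6) / (1 + 0.6) = 1.200 / 1.600 ≈ 0.750
SEM = 12.500 × √(1 − 0.750) = 12.500 × √0.250 ≈ 12.500 × 0.500 ≈ 6.250
SE_diff = √2 × SEM ≈ 8.839
z = 4 / 8.839 ≈ 0.453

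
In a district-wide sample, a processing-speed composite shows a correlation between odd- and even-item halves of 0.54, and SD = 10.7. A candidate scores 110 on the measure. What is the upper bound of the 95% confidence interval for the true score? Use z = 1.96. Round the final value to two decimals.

Spearman-Brown: r = 2(0.54) / (1 + 0.54) = 1.080 / 1.540 ≃ 0.701
The standard error of measurement is 10.700·√(1 − 0.701) ≃ 10.700·0.547 ≃ 5.848.
Margin = 1.96 · 5.848 ≃ 11.462
Upper limit = 110 + 11.462 ≃ 121.462

121.46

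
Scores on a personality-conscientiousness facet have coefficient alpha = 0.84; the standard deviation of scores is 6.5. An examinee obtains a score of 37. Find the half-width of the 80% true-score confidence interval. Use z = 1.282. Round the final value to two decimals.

3.33

SEM = 6.500 × √(1 − 0.840) = 6.500 × √0.160 ≈ 6.500 × 0.400 ≈ 2.600
Margin = 1.282 × 2.600 ≈ 3.333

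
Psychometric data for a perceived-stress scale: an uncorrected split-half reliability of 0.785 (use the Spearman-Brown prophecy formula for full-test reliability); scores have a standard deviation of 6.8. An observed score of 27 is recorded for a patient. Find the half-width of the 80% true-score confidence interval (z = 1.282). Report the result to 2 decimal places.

3.03

Full-length reliability (Spearman-Brown) = 2(0.785)/(1+0.785) ≈ 0.880
SEM = 6.800 * √(1 − 0.880) = 6.800 * √0.120 ≈ 6.800 * 0.347 ≈ 2.360
Half-width = 1.282*2.360 ≈ 3.025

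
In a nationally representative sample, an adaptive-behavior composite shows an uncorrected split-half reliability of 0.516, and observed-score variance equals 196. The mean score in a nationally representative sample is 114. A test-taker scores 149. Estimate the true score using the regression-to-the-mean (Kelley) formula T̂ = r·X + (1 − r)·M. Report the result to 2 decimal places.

r_full = 2·0.516 / (1 + 0.516) ≈ 0.6807
T̂ = 0.6807(149) + 0.3193(114) ≈ 137.8259

137.83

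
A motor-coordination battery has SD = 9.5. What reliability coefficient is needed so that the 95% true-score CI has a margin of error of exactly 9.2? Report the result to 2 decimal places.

Required SEM = 9.2 / 1.96 ≈ 4.69388
r = 1 − (4.69388/9.5)² ≈ 1 − 0.24413 ≈ 0.75587

0.76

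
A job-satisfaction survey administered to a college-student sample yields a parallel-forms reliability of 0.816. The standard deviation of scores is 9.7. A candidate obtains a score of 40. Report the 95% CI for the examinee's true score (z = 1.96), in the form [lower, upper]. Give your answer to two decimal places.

[31.84, 48.16]

The standard error of measurement is 9.7000·√(1 − 0.8160) ≈ 9.7000·0.4290 ≈ 4.1608.
1.96 · SEM ≈ 8.1552
Interval: (31.8448, 48.1552)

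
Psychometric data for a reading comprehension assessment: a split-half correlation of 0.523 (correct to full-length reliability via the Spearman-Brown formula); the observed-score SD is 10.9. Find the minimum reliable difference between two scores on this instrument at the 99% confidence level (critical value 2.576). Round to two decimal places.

Spearman-Brown: r = 2(0.523) / (1 + 0.523) = 1.04600 / 1.52300 ≈ 0.68680
SEM = 10.90000×√(1 − 0.68680) ≈ 6.10008
SE_diff = SEM × √2 ≈ 6.10008 × 1.41421 ≈ 8.62682
Smallest detectable difference = 2.576×8.62682 ≈ 22.22269

22.22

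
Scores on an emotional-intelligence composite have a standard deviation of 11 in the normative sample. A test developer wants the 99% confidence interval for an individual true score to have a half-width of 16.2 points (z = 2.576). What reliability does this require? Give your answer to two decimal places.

0.67

SEM needed = half-width / z = 16.2/2.576 ≃ 6.2888
Required reliability = 1 − (SEM/SD)² = 1 − 0.3269 ≃ 0.6731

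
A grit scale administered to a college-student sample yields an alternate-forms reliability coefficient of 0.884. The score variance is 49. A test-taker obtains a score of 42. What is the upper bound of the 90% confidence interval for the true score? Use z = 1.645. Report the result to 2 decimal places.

45.92

σ = 49^(1/2) = 7.000
SEM = 7.000×√(1 − 0.884) ≃ 2.384
Half-width = 1.645×2.384 ≃ 3.922
Upper limit = 42 + 3.922 ≃ 45.922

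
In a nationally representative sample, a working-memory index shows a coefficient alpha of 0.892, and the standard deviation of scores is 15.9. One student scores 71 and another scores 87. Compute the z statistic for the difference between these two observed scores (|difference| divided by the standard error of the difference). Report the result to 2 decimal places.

SEM = 15.9000 · √(1 − 0.8920) = 15.9000 · √0.1080 ≈ 15.9000 · 0.3286 ≈ 5.2253
SE_diff = √2 · SEM ≈ 7.3897
z = |71 − 87| / 7.3897 = 16 / 7.3897 ≈ 2.1652

2.17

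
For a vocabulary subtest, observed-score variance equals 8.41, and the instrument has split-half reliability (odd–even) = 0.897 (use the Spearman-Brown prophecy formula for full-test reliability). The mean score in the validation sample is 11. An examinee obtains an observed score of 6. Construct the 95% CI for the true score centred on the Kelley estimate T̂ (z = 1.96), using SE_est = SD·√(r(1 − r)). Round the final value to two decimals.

SD = √8.41 = 2.90000
Full-length reliability (Spearman-Brown) = 2(0.897)/(1+0.897) ≈ 0.94570
Estimated true score = 0.94570·6 + (1 − 0.94570)·11 ≈ 6.27148
SE_est = 2.90000·√[r(1 − r)] ≈ 0.65714
95% CI: 6.27148 ± 1.28800 ≈ (4.98348, 7.55948)

[4.98, 7.56]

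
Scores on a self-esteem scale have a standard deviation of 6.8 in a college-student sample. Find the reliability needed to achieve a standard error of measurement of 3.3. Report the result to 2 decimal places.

0.76

Required reliability = 1 − (SEM/SD)² = 1 − 0.2355 ≈ 0.7645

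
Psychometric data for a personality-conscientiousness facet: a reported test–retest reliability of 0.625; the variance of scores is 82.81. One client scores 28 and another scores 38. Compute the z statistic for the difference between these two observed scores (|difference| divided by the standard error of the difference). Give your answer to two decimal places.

1.27

σ = 82.81^(1/2) = 9.100
SEM = 9.100·√(1 − 0.625) ≈ 5.573
SE_diff = √2 · SEM ≈ 7.881
z = 10 / 7.881 ≈ 1.269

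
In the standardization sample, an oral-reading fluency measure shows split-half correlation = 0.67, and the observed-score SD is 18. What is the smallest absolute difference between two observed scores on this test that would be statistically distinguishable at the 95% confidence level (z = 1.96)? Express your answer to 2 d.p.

Full-length reliability (Spearman-Brown) = 2(0.67)/(1+0.67) ≈ 0.8024
SEM = 18.0000 * √(1 − 0.8024) = 18.0000 * √0.1976 ≈ 18.0000 * 0.4445 ≈ 8.0015
SE_diff = √2 * SEM ≈ 11.3158
Minimum reliable difference = 1.96 * SE_diff ≈ 1.96 * 11.3158 ≈ 22.1790

22.18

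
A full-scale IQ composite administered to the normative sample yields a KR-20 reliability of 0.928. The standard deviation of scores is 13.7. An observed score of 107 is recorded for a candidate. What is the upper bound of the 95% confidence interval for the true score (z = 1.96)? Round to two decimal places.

114.21

SEM = 13.7000 * √(1 − 0.9280) = 13.7000 * √0.0720 ≈ 13.7000 * 0.2683 ≈ 3.6761
1.96 * SEM ≈ 7.2051
Upper limit = 107 + 7.2051 ≈ 114.2051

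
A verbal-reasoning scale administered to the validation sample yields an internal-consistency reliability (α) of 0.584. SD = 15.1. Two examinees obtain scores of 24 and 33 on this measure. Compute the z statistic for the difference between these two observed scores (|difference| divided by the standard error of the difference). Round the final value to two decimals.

SEM = 15.1000 * √(1 − 0.5840) = 15.1000 * √0.4160 ≈ 15.1000 * 0.6450 ≈ 9.7392
SE_diff = √2 * SEM ≈ 13.7733
z = |24 − 33| / 13.7733 = 9 / 13.7733 ≈ 0.6534

0.65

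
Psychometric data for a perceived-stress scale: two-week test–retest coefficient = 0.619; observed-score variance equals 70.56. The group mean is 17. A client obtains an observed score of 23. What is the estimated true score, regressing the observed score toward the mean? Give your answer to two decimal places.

20.71

Estimated true score = 0.6190×23 + (1 − 0.6190)×17 ≈ 20.7140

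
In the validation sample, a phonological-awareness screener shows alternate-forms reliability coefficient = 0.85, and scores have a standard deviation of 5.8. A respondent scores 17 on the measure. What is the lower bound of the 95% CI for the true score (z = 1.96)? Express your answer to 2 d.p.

The standard error of measurement is 5.8000×√(1 − 0.8500) ≈ 5.8000×0.3873 ≈ 2.2463.
1.96 × SEM ≈ 4.4028
Lower bound: 17 − 4.4028 = 12.5972

12.60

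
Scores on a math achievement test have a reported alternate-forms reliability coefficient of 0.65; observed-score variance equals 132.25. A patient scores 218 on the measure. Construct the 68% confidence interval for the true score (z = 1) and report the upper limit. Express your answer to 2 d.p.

SD = √132.25 = 11.5000
The standard error of measurement is 11.5000×√(1 − 0.6500) ≈ 11.5000×0.5916 ≈ 6.8035.
1 × SEM ≈ 6.8035
Upper limit = 218 + 6.8035 ≈ 224.8035

224.80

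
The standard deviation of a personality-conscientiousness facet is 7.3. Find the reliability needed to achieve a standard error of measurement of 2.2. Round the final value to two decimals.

0.91

r = 1 − (SEM / SD)² = 1 − (2.2000 / 7.3)² ≃ 1 − 0.0908 ≃ 0.9092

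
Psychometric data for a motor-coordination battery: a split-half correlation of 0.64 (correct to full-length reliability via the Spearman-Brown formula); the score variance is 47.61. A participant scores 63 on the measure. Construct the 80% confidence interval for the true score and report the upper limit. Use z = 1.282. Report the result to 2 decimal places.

67.14

SD = √47.61 ≈ 6.9000
Spearman-Brown: r = 2(0.64) / (1 + 0.64) = 1.2800 / 1.6400 ≈ 0.7805
SEM = 6.9000 · √(1 − 0.7805) = 6.9000 · √0.2195 ≈ 6.9000 · 0.4685 ≈ 3.2328
Half-width = 1.282·3.2328 ≈ 4.1444
Upper bound: 63 + 4.1444 = 67.1444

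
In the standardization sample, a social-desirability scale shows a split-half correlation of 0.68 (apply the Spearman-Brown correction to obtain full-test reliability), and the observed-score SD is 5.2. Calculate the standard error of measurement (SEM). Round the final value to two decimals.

2.27

r_full = 2·0.68 / (1 + 0.68) ≈ 0.810
SEM = 5.200 · √(1 − 0.810) = 5.200 · √0.190 ≈ 5.200 · 0.436 ≈ 2.269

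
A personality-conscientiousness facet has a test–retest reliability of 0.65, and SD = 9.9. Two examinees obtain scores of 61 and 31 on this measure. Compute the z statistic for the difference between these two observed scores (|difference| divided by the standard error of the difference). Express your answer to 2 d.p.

SEM = 9.9000·√(1 − 0.6500) ≈ 5.8569
SE_diff = SEM · √2 ≈ 5.8569 · 1.4142 ≈ 8.2829
z = |61 − 31| / 8.2829 = 30 / 8.2829 ≈ 3.6219

3.62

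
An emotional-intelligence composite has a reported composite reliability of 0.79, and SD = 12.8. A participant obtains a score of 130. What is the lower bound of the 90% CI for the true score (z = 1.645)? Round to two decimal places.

The standard error of measurement is 12.8000×√(1 − 0.7900) ≃ 12.8000×0.4583 ≃ 5.8657.
1.645 × SEM ≃ 9.6491
Lower limit = 130 − 9.6491 ≃ 120.3509

120.35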